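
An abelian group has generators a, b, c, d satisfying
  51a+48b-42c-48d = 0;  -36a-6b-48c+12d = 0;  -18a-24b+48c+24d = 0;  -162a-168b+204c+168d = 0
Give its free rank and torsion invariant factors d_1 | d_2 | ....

rank_ℚ(R)=4; free=4−4=0
SNF(R) diag = [3, 6, 12, 24] → torsion [3, 6, 12, 24]

Answer: M ≅ ℤ/3 ⊕ ℤ/6 ⊕ ℤ/12 ⊕ ℤ/24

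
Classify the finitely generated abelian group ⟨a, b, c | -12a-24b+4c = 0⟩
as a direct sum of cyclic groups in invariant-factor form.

rank_ℚ(R)=1; free=3−1=2
SNF(R) diag = [4] → torsion [4]

Answer: M ≅ ℤ^2 ⊕ ℤ/4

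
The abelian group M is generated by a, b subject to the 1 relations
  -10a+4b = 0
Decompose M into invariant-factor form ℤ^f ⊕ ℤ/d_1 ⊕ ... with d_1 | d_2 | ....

Answer: M ≅ ℤ^1 ⊕ ℤ/2

Derivation:
rank_ℚ(R)=1; free=2−1=1
SNF(R) diag = [2] → torsion [2]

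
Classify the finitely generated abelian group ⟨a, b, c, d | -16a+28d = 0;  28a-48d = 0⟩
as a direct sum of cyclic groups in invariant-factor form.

Answer: M ≅ ℤ^2 ⊕ ℤ/4 ⊕ ℤ/4

Derivation:
rank_ℚ(R)=2; free=4−2=2
SNF(R) diag = [4, 4] → torsion [4, 4]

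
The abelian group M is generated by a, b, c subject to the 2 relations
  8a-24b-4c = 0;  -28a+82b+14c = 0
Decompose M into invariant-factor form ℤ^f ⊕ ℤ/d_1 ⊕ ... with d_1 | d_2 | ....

Answer: M ≅ ℤ^1 ⊕ ℤ/2 ⊕ ℤ/4

Derivation:
rank_ℚ(R)=2; free=3−2=1
SNF(R) diag = [2, 4] → torsion [2, 4]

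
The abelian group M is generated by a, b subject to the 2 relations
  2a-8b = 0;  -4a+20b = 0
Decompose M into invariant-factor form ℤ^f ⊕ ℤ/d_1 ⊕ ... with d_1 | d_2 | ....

Answer: M ≅ ℤ/2 ⊕ ℤ/4

Derivation:
rank_ℚ(R)=2; free=2−2=0
SNF(R) diag = [2, 4] → torsion [2, 4]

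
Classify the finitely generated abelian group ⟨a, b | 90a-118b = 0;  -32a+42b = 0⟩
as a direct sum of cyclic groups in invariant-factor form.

Answer: M ≅ ℤ/2 ⊕ ℤ/2

Derivation:
rank_ℚ(R)=2; free=2−2=0
SNF(R) diag = [2, 2] → torsion [2, 2]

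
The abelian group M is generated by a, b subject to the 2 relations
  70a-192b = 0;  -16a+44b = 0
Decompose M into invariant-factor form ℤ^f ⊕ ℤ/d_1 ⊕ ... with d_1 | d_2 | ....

rank_ℚ(R)=2; free=2−2=0
SNF(R) diag = [2, 4] → torsion [2, 4]

Answer: M ≅ ℤ/2 ⊕ ℤ/4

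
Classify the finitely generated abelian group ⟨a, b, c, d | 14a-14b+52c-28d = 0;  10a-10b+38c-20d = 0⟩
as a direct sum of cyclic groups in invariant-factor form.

Answer: M ≅ ℤ^2 ⊕ ℤ/2 ⊕ ℤ/6

Derivation:
rank_ℚ(R)=2; free=4−2=2
SNF(R) diag = [2, 6] → torsion [2, 6]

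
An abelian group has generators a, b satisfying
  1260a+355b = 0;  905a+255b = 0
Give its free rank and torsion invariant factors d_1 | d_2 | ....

Answer: M ≅ ℤ/5 ⊕ ℤ/5

Derivation:
rank_ℚ(R)=2; free=2−2=0
SNF(R) diag = [5, 5] → torsion [5, 5]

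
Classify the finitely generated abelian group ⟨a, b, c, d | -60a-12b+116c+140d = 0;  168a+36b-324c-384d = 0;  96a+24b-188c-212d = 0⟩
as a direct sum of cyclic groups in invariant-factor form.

Answer: M ≅ ℤ^1 ⊕ ℤ/4 ⊕ ℤ/12 ⊕ ℤ/12

Derivation:
rank_ℚ(R)=3; free=4−3=1
SNF(R) diag = [4, 12, 12] → torsion [4, 12, 12]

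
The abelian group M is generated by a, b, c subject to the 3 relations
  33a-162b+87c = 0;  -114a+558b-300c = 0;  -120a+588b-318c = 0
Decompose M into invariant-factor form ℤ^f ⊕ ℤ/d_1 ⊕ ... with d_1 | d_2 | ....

rank_ℚ(R)=3; free=3−3=0
SNF(R) diag = [3, 6, 6] → torsion [3, 6, 6]

Answer: M ≅ ℤ/3 ⊕ ℤ/6 ⊕ ℤ/6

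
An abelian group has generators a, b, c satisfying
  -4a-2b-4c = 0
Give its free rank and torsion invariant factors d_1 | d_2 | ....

Answer: M ≅ ℤ^2 ⊕ ℤ/2

Derivation:
rank_ℚ(R)=1; free=3−1=2
SNF(R) diag = [2] → torsion [2]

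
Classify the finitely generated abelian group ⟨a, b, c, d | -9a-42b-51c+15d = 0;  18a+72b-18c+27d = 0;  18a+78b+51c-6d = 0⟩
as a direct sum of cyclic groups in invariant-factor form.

rank_ℚ(R)=3; free=4−3=1
SNF(R) diag = [3, 9, 9] → torsion [3, 9, 9]

Answer: M ≅ ℤ^1 ⊕ ℤ/3 ⊕ ℤ/9 ⊕ ℤ/9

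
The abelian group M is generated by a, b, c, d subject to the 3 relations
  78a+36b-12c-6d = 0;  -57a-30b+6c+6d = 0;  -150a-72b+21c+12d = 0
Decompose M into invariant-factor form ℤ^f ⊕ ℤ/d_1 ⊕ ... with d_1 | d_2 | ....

rank_ℚ(R)=3; free=4−3=1
SNF(R) diag = [3, 3, 6] → torsion [3, 3, 6]

Answer: M ≅ ℤ^1 ⊕ ℤ/3 ⊕ ℤ/3 ⊕ ℤ/6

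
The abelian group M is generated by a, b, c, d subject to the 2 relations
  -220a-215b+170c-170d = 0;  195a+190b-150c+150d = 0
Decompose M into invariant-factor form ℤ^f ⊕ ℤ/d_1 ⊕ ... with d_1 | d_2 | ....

rank_ℚ(R)=2; free=4−2=2
SNF(R) diag = [5, 5] → torsion [5, 5]

Answer: M ≅ ℤ^2 ⊕ ℤ/5 ⊕ ℤ/5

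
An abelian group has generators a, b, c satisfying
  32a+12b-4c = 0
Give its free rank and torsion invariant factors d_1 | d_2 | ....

Answer: M ≅ ℤ^2 ⊕ ℤ/4

Derivation:
rank_ℚ(R)=1; free=3−1=2
SNF(R) diag = [4] → torsion [4]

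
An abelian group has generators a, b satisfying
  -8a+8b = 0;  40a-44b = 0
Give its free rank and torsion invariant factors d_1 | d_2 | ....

rank_ℚ(R)=2; free=2−2=0
SNF(R) diag = [4, 8] → torsion [4, 8]

Answer: M ≅ ℤ/4 ⊕ ℤ/8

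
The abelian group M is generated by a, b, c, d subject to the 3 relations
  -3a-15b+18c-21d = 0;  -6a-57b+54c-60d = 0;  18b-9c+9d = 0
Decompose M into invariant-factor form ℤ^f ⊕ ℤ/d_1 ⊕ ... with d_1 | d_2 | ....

Answer: M ≅ ℤ^1 ⊕ ℤ/3 ⊕ ℤ/9 ⊕ ℤ/9

Derivation:
rank_ℚ(R)=3; free=4−3=1
SNF(R) diag = [3, 9, 9] → torsion [3, 9, 9]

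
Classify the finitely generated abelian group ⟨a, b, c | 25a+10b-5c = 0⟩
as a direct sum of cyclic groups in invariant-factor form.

rank_ℚ(R)=1; free=3−1=2
SNF(R) diag = [5] → torsion [5]

Answer: M ≅ ℤ^2 ⊕ ℤ/5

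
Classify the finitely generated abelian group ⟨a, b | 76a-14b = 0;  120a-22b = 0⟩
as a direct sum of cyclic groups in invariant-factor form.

rank_ℚ(R)=2; free=2−2=0
SNF(R) diag = [2, 4] → torsion [2, 4]

Answer: M ≅ ℤ/2 ⊕ ℤ/4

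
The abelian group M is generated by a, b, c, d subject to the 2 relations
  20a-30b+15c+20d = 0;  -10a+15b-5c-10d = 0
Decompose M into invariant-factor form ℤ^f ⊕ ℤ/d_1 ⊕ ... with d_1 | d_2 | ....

rank_ℚ(R)=2; free=4−2=2
SNF(R) diag = [5, 5] → torsion [5, 5]

Answer: M ≅ ℤ^2 ⊕ ℤ/5 ⊕ ℤ/5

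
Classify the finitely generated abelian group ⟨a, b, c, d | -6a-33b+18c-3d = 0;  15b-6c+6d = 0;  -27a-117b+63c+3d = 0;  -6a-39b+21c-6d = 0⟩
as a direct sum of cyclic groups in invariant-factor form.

Answer: M ≅ ℤ/3 ⊕ ℤ/3 ⊕ ℤ/3 ⊕ ℤ/3

Derivation:
rank_ℚ(R)=4; free=4−4=0
SNF(R) diag = [3, 3, 3, 3] → torsion [3, 3, 3, 3]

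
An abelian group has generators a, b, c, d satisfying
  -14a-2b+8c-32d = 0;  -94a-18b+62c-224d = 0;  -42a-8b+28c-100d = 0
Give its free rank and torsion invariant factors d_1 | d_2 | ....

rank_ℚ(R)=3; free=4−3=1
SNF(R) diag = [2, 2, 6] → torsion [2, 2, 6]

Answer: M ≅ ℤ^1 ⊕ ℤ/2 ⊕ ℤ/2 ⊕ ℤ/6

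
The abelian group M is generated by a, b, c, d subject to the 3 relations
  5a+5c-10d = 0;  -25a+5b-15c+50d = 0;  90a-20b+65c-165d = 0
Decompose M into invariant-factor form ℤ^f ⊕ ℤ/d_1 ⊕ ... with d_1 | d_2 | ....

Answer: M ≅ ℤ^1 ⊕ ℤ/5 ⊕ ℤ/5 ⊕ ℤ/15

Derivation:
rank_ℚ(R)=3; free=4−3=1
SNF(R) diag = [5, 5, 15] → torsion [5, 5, 15]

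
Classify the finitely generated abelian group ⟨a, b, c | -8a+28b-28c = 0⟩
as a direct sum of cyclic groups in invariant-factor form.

rank_ℚ(R)=1; free=3−1=2
SNF(R) diag = [4] → torsion [4]

Answer: M ≅ ℤ^2 ⊕ ℤ/4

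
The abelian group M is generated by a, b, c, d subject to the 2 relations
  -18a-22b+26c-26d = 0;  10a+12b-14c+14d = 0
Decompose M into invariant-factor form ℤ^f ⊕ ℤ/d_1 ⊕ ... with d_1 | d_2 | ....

Answer: M ≅ ℤ^2 ⊕ ℤ/2 ⊕ ℤ/2

Derivation:
rank_ℚ(R)=2; free=4−2=2
SNF(R) diag = [2, 2] → torsion [2, 2]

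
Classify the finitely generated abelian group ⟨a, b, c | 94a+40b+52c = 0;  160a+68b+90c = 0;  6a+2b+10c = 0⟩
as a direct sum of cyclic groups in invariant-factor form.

Answer: M ≅ ℤ/2 ⊕ ℤ/2 ⊕ ℤ/6

Derivation:
rank_ℚ(R)=3; free=3−3=0
SNF(R) diag = [2, 2, 6] → torsion [2, 2, 6]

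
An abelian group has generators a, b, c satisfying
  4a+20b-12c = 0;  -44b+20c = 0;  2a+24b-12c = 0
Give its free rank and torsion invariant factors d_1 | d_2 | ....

Answer: M ≅ ℤ/2 ⊕ ℤ/4 ⊕ ℤ/8

Derivation:
rank_ℚ(R)=3; free=3−3=0
SNF(R) diag = [2, 4, 8] → torsion [2, 4, 8]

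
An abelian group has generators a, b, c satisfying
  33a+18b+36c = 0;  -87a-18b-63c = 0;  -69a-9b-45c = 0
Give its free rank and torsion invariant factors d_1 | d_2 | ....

Answer: M ≅ ℤ/3 ⊕ ℤ/9 ⊕ ℤ/27

Derivation:
rank_ℚ(R)=3; free=3−3=0
SNF(R) diag = [3, 9, 27] → torsion [3, 9, 27]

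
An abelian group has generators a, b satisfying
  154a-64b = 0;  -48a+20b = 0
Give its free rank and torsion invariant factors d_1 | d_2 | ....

Answer: M ≅ ℤ/2 ⊕ ℤ/4

Derivation:
rank_ℚ(R)=2; free=2−2=0
SNF(R) diag = [2, 4] → torsion [2, 4]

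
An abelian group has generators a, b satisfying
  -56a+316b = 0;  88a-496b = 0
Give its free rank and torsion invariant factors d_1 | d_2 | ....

rank_ℚ(R)=2; free=2−2=0
SNF(R) diag = [4, 8] → torsion [4, 8]

Answer: M ≅ ℤ/4 ⊕ ℤ/8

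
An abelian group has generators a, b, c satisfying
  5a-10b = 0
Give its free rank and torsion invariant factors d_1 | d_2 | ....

rank_ℚ(R)=1; free=3−1=2
SNF(R) diag = [5] → torsion [5]

Answer: M ≅ ℤ^2 ⊕ ℤ/5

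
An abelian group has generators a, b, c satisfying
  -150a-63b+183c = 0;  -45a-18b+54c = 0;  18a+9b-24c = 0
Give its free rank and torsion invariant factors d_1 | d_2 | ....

Answer: M ≅ ℤ/3 ⊕ ℤ/3 ⊕ ℤ/9

Derivation:
rank_ℚ(R)=3; free=3−3=0
SNF(R) diag = [3, 3, 9] → torsion [3, 3, 9]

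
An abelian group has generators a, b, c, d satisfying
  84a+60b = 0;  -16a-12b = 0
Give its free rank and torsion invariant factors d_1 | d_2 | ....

rank_ℚ(R)=2; free=4−2=2
SNF(R) diag = [4, 12] → torsion [4, 12]

Answer: M ≅ ℤ^2 ⊕ ℤ/4 ⊕ ℤ/12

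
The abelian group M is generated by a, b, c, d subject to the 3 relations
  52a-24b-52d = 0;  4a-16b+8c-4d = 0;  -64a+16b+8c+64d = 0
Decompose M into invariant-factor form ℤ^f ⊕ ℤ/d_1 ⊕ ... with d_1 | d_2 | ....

Answer: M ≅ ℤ^1 ⊕ ℤ/4 ⊕ ℤ/8 ⊕ ℤ/8

Derivation:
rank_ℚ(R)=3; free=4−3=1
SNF(R) diag = [4, 8, 8] → torsion [4, 8, 8]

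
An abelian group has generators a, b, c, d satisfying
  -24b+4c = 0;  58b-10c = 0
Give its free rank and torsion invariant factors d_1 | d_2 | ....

Answer: M ≅ ℤ^2 ⊕ ℤ/2 ⊕ ℤ/4

Derivation:
rank_ℚ(R)=2; free=4−2=2
SNF(R) diag = [2, 4] → torsion [2, 4]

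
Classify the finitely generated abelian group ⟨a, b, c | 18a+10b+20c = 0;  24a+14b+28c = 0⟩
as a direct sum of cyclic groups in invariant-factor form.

Answer: M ≅ ℤ^1 ⊕ ℤ/2 ⊕ ℤ/6

Derivation:
rank_ℚ(R)=2; free=3−2=1
SNF(R) diag = [2, 6] → torsion [2, 6]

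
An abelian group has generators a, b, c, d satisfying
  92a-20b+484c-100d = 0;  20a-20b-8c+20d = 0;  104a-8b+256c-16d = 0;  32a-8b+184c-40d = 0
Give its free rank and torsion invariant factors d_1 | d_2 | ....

Answer: M ≅ ℤ/4 ⊕ ℤ/12 ⊕ ℤ/24 ⊕ ℤ/24

Derivation:
rank_ℚ(R)=4; free=4−4=0
SNF(R) diag = [4, 12, 24, 24] → torsion [4, 12, 24, 24]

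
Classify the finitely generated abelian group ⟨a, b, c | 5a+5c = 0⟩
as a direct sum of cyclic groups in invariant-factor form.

Answer: M ≅ ℤ^2 ⊕ ℤ/5

Derivation:
rank_ℚ(R)=1; free=3−1=2
SNF(R) diag = [5] → torsion [5]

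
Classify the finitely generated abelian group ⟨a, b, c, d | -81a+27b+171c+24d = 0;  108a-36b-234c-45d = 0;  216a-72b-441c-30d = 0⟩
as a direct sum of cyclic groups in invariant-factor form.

rank_ℚ(R)=3; free=4−3=1
SNF(R) diag = [3, 9, 9] → torsion [3, 9, 9]

Answer: M ≅ ℤ^1 ⊕ ℤ/3 ⊕ ℤ/9 ⊕ ℤ/9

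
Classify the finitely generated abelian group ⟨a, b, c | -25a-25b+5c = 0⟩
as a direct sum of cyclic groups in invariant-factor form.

rank_ℚ(R)=1; free=3−1=2
SNF(R) diag = [5] → torsion [5]

Answer: M ≅ ℤ^2 ⊕ ℤ/5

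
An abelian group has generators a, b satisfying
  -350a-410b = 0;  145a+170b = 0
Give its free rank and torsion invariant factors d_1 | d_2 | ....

rank_ℚ(R)=2; free=2−2=0
SNF(R) diag = [5, 10] → torsion [5, 10]

Answer: M ≅ ℤ/5 ⊕ ℤ/10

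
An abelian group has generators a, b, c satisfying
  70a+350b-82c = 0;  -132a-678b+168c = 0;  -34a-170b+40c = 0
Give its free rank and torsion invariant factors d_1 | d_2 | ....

Answer: M ≅ ℤ/2 ⊕ ℤ/6 ⊕ ℤ/18

Derivation:
rank_ℚ(R)=3; free=3−3=0
SNF(R) diag = [2, 6, 18] → torsion [2, 6, 18]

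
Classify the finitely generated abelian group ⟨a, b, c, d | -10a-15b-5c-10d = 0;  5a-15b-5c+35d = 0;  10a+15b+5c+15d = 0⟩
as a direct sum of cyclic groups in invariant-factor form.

rank_ℚ(R)=3; free=4−3=1
SNF(R) diag = [5, 5, 15] → torsion [5, 5, 15]

Answer: M ≅ ℤ^1 ⊕ ℤ/5 ⊕ ℤ/5 ⊕ ℤ/15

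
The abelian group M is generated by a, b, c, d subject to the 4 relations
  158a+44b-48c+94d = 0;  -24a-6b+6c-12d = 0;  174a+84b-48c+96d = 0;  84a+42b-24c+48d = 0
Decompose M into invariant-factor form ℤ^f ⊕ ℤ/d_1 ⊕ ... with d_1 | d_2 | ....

rank_ℚ(R)=4; free=4−4=0
SNF(R) diag = [2, 6, 6, 18] → torsion [2, 6, 6, 18]

Answer: M ≅ ℤ/2 ⊕ ℤ/6 ⊕ ℤ/6 ⊕ ℤ/18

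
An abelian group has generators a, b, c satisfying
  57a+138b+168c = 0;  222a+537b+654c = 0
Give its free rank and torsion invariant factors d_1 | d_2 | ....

rank_ℚ(R)=2; free=3−2=1
SNF(R) diag = [3, 3] → torsion [3, 3]

Answer: M ≅ ℤ^1 ⊕ ℤ/3 ⊕ ℤ/3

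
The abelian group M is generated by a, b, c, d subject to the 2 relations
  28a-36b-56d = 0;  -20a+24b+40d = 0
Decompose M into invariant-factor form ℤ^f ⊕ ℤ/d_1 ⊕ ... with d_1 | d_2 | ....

Answer: M ≅ ℤ^2 ⊕ ℤ/4 ⊕ ℤ/12

Derivation:
rank_ℚ(R)=2; free=4−2=2
SNF(R) diag = [4, 12] → torsion [4, 12]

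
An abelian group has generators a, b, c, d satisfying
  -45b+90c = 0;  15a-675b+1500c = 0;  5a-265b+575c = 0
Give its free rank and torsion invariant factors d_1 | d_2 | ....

rank_ℚ(R)=3; free=4−3=1
SNF(R) diag = [5, 15, 45] → torsion [5, 15, 45]

Answer: M ≅ ℤ^1 ⊕ ℤ/5 ⊕ ℤ/15 ⊕ ℤ/45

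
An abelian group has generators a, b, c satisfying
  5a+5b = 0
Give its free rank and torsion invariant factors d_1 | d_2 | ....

rank_ℚ(R)=1; free=3−1=2
SNF(R) diag = [5] → torsion [5]

Answer: M ≅ ℤ^2 ⊕ ℤ/5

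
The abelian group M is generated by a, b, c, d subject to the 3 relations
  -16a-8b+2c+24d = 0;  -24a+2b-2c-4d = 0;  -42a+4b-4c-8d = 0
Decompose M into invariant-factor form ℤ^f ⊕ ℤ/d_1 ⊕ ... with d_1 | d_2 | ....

rank_ℚ(R)=3; free=4−3=1
SNF(R) diag = [2, 2, 6] → torsion [2, 2, 6]

Answer: M ≅ ℤ^1 ⊕ ℤ/2 ⊕ ℤ/2 ⊕ ℤ/6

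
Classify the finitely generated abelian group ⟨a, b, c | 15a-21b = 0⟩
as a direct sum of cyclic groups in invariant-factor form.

rank_ℚ(R)=1; free=3−1=2
SNF(R) diag = [3] → torsion [3]

Answer: M ≅ ℤ^2 ⊕ ℤ/3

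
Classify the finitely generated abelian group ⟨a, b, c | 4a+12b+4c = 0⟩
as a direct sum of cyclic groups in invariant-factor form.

rank_ℚ(R)=1; free=3−1=2
SNF(R) diag = [4] → torsion [4]

Answer: M ≅ ℤ^2 ⊕ ℤ/4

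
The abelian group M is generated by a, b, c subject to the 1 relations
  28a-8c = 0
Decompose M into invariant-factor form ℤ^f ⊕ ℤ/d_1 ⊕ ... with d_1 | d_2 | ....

rank_ℚ(R)=1; free=3−1=2
SNF(R) diag = [4] → torsion [4]

Answer: M ≅ ℤ^2 ⊕ ℤ/4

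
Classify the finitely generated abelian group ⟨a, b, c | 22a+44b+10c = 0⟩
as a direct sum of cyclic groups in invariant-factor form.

rank_ℚ(R)=1; free=3−1=2
SNF(R) diag = [2] → torsion [2]

Answer: M ≅ ℤ^2 ⊕ ℤ/2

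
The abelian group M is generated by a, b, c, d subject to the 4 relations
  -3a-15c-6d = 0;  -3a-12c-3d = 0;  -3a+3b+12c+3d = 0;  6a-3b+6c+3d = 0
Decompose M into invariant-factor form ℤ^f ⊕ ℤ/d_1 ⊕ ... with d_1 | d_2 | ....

Answer: M ≅ ℤ/3 ⊕ ℤ/3 ⊕ ℤ/3 ⊕ ℤ/3

Derivation:
rank_ℚ(R)=4; free=4−4=0
SNF(R) diag = [3, 3, 3, 3] → torsion [3, 3, 3, 3]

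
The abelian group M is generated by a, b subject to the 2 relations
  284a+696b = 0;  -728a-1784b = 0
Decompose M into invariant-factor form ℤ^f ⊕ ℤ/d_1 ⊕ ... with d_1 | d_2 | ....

Answer: M ≅ ℤ/4 ⊕ ℤ/8

Derivation:
rank_ℚ(R)=2; free=2−2=0
SNF(R) diag = [4, 8] → torsion [4, 8]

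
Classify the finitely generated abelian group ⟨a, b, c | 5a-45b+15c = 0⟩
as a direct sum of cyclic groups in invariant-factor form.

Answer: M ≅ ℤ^2 ⊕ ℤ/5

Derivation:
rank_ℚ(R)=1; free=3−1=2
SNF(R) diag = [5] → torsion [5]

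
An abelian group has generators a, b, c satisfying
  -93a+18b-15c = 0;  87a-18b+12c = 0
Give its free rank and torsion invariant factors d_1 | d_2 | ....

rank_ℚ(R)=2; free=3−2=1
SNF(R) diag = [3, 9] → torsion [3, 9]

Answer: M ≅ ℤ^1 ⊕ ℤ/3 ⊕ ℤ/9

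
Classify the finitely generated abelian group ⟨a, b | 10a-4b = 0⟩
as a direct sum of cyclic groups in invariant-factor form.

Answer: M ≅ ℤ^1 ⊕ ℤ/2

Derivation:
rank_ℚ(R)=1; free=2−1=1
SNF(R) diag = [2] → torsion [2]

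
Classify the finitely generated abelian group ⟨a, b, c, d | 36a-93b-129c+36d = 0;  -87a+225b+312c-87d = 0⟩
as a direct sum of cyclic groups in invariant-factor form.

Answer: M ≅ ℤ^2 ⊕ ℤ/3 ⊕ ℤ/3

Derivation:
rank_ℚ(R)=2; free=4−2=2
SNF(R) diag = [3, 3] → torsion [3, 3]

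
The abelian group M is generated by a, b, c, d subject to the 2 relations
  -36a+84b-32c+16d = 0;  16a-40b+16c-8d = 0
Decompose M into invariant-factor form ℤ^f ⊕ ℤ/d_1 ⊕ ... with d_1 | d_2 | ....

rank_ℚ(R)=2; free=4−2=2
SNF(R) diag = [4, 8] → torsion [4, 8]

Answer: M ≅ ℤ^2 ⊕ ℤ/4 ⊕ ℤ/8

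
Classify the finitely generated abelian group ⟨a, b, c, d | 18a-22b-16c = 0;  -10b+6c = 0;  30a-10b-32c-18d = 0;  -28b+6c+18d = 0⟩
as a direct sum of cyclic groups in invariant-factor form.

rank_ℚ(R)=4; free=4−4=0
SNF(R) diag = [2, 2, 6, 18] → torsion [2, 2, 6, 18]

Answer: M ≅ ℤ/2 ⊕ ℤ/2 ⊕ ℤ/6 ⊕ ℤ/18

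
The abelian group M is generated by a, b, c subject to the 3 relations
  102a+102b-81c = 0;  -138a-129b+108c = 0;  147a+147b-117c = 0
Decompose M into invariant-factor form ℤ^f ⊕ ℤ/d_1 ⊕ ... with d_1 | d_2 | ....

Answer: M ≅ ℤ/3 ⊕ ℤ/9 ⊕ ℤ/9

Derivation:
rank_ℚ(R)=3; free=3−3=0
SNF(R) diag = [3, 9, 9] → torsion [3, 9, 9]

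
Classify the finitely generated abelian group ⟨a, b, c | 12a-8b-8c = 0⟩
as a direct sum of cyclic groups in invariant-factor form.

Answer: M ≅ ℤ^2 ⊕ ℤ/4

Derivation:
rank_ℚ(R)=1; free=3−1=2
SNF(R) diag = [4] → torsion [4]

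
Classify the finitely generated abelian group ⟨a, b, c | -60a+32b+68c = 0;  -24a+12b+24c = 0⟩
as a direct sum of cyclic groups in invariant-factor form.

Answer: M ≅ ℤ^1 ⊕ ℤ/4 ⊕ ℤ/12

Derivation:
rank_ℚ(R)=2; free=3−2=1
SNF(R) diag = [4, 12] → torsion [4, 12]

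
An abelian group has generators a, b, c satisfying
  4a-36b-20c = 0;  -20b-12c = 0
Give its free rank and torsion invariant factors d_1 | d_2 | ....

rank_ℚ(R)=2; free=3−2=1
SNF(R) diag = [4, 4] → torsion [4, 4]

Answer: M ≅ ℤ^1 ⊕ ℤ/4 ⊕ ℤ/4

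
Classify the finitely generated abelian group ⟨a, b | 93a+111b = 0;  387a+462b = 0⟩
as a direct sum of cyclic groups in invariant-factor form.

rank_ℚ(R)=2; free=2−2=0
SNF(R) diag = [3, 3] → torsion [3, 3]

Answer: M ≅ ℤ/3 ⊕ ℤ/3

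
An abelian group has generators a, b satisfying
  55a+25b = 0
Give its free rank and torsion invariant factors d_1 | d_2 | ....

Answer: M ≅ ℤ^1 ⊕ ℤ/5

Derivation:
rank_ℚ(R)=1; free=2−1=1
SNF(R) diag = [5] → torsion [5]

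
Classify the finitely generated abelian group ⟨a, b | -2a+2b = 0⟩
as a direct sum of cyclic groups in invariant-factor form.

rank_ℚ(R)=1; free=2−1=1
SNF(R) diag = [2] → torsion [2]

Answer: M ≅ ℤ^1 ⊕ ℤ/2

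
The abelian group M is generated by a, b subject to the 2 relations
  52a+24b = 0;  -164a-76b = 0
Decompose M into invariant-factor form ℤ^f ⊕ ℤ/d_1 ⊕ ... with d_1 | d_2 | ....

rank_ℚ(R)=2; free=2−2=0
SNF(R) diag = [4, 4] → torsion [4, 4]

Answer: M ≅ ℤ/4 ⊕ ℤ/4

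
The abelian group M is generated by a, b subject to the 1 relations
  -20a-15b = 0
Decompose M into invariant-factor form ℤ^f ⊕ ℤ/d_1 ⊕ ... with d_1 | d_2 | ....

rank_ℚ(R)=1; free=2−1=1
SNF(R) diag = [5] → torsion [5]

Answer: M ≅ ℤ^1 ⊕ ℤ/5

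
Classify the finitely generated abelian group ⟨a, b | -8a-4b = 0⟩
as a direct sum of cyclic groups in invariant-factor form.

rank_ℚ(R)=1; free=2−1=1
SNF(R) diag = [4] → torsion [4]

Answer: M ≅ ℤ^1 ⊕ ℤ/4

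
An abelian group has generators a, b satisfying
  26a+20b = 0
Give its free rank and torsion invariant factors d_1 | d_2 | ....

rank_ℚ(R)=1; free=2−1=1
SNF(R) diag = [2] → torsion [2]

Answer: M ≅ ℤ^1 ⊕ ℤ/2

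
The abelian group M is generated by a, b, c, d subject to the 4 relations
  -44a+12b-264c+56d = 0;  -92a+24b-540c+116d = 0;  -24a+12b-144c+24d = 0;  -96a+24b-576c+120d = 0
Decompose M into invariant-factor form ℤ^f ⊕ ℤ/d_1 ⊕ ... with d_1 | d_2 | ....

Answer: M ≅ ℤ/4 ⊕ ℤ/12 ⊕ ℤ/12 ⊕ ℤ/24

Derivation:
rank_ℚ(R)=4; free=4−4=0
SNF(R) diag = [4, 12, 12, 24] → torsion [4, 12, 12, 24]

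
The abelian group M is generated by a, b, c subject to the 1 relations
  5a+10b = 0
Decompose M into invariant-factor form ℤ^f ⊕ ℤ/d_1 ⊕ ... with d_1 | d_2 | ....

rank_ℚ(R)=1; free=3−1=2
SNF(R) diag = [5] → torsion [5]

Answer: M ≅ ℤ^2 ⊕ ℤ/5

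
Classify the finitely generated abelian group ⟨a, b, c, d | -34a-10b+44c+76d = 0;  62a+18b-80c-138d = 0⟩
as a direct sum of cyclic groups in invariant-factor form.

rank_ℚ(R)=2; free=4−2=2
SNF(R) diag = [2, 2] → torsion [2, 2]

Answer: M ≅ ℤ^2 ⊕ ℤ/2 ⊕ ℤ/2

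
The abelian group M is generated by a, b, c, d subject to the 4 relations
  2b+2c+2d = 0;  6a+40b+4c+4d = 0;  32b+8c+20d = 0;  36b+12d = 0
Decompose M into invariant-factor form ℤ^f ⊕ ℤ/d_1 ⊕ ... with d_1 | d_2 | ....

Answer: M ≅ ℤ/2 ⊕ ℤ/6 ⊕ ℤ/12 ⊕ ℤ/12

Derivation:
rank_ℚ(R)=4; free=4−4=0
SNF(R) diag = [2, 6, 12, 12] → torsion [2, 6, 12, 12]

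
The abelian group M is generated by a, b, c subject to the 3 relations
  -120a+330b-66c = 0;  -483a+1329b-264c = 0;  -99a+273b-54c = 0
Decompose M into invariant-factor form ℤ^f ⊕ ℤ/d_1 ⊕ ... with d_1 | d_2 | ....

Answer: M ≅ ℤ/3 ⊕ ℤ/6 ⊕ ℤ/6

Derivation:
rank_ℚ(R)=3; free=3−3=0
SNF(R) diag = [3, 6, 6] → torsion [3, 6, 6]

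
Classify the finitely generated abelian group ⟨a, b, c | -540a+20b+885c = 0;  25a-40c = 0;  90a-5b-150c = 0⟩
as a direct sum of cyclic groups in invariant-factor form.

rank_ℚ(R)=3; free=3−3=0
SNF(R) diag = [5, 5, 15] → torsion [5, 5, 15]

Answer: M ≅ ℤ/5 ⊕ ℤ/5 ⊕ ℤ/15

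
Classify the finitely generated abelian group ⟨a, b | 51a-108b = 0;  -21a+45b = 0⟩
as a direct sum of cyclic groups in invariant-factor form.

Answer: M ≅ ℤ/3 ⊕ ℤ/9

Derivation:
rank_ℚ(R)=2; free=2−2=0
SNF(R) diag = [3, 9] → torsion [3, 9]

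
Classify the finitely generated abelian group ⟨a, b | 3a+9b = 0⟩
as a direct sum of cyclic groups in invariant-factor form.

rank_ℚ(R)=1; free=2−1=1
SNF(R) diag = [3] → torsion [3]

Answer: M ≅ ℤ^1 ⊕ ℤ/3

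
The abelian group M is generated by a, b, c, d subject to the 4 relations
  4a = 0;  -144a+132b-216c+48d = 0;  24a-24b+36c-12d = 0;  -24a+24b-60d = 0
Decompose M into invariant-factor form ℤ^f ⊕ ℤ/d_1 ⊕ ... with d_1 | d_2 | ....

rank_ℚ(R)=4; free=4−4=0
SNF(R) diag = [4, 12, 36, 108] → torsion [4, 12, 36, 108]

Answer: M ≅ ℤ/4 ⊕ ℤ/12 ⊕ ℤ/36 ⊕ ℤ/108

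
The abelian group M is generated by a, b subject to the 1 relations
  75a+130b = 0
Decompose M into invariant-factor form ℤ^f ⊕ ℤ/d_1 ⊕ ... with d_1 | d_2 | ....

Answer: M ≅ ℤ^1 ⊕ ℤ/5

Derivation:
rank_ℚ(R)=1; free=2−1=1
SNF(R) diag = [5] → torsion [5]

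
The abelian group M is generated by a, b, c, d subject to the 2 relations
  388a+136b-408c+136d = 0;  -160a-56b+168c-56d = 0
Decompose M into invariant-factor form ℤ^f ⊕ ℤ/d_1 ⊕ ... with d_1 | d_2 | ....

Answer: M ≅ ℤ^2 ⊕ ℤ/4 ⊕ ℤ/8

Derivation:
rank_ℚ(R)=2; free=4−2=2
SNF(R) diag = [4, 8] → torsion [4, 8]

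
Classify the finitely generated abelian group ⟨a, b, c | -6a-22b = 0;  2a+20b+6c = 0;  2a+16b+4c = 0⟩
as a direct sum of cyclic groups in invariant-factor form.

Answer: M ≅ ℤ/2 ⊕ ℤ/2 ⊕ ℤ/2

Derivation:
rank_ℚ(R)=3; free=3−3=0
SNF(R) diag = [2, 2, 2] → torsion [2, 2, 2]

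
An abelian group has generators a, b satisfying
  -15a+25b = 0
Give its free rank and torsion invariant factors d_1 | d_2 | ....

Answer: M ≅ ℤ^1 ⊕ ℤ/5

Derivation:
rank_ℚ(R)=1; free=2−1=1
SNF(R) diag = [5] → torsion [5]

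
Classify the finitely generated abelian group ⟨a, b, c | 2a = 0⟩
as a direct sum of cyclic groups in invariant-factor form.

Answer: M ≅ ℤ^2 ⊕ ℤ/2

Derivation:
rank_ℚ(R)=1; free=3−1=2
SNF(R) diag = [2] → torsion [2]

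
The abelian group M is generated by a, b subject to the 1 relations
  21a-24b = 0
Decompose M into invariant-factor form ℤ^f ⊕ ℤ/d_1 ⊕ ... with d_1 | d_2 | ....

rank_ℚ(R)=1; free=2−1=1
SNF(R) diag = [3] → torsion [3]

Answer: M ≅ ℤ^1 ⊕ ℤ/3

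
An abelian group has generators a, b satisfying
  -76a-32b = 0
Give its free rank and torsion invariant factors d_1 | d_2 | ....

Answer: M ≅ ℤ^1 ⊕ ℤ/4

Derivation:
rank_ℚ(R)=1; free=2−1=1
SNF(R) diag = [4] → torsion [4]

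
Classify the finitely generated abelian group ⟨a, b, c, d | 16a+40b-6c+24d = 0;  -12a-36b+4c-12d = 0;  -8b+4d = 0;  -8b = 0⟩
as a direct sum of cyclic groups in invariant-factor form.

rank_ℚ(R)=4; free=4−4=0
SNF(R) diag = [2, 4, 4, 8] → torsion [2, 4, 4, 8]

Answer: M ≅ ℤ/2 ⊕ ℤ/4 ⊕ ℤ/4 ⊕ ℤ/8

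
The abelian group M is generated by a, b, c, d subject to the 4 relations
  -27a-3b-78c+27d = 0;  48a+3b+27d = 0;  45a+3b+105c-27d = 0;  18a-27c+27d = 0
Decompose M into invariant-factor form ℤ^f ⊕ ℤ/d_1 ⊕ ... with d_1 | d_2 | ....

rank_ℚ(R)=4; free=4−4=0
SNF(R) diag = [3, 3, 9, 27] → torsion [3, 3, 9, 27]

Answer: M ≅ ℤ/3 ⊕ ℤ/3 ⊕ ℤ/9 ⊕ ℤ/27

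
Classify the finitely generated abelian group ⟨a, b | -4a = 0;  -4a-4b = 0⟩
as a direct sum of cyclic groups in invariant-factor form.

Answer: M ≅ ℤ/4 ⊕ ℤ/4

Derivation:
rank_ℚ(R)=2; free=2−2=0
SNF(R) diag = [4, 4] → torsion [4, 4]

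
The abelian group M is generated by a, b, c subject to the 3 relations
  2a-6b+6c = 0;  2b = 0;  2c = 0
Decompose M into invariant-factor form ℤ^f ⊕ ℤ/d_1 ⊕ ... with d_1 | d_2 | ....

Answer: M ≅ ℤ/2 ⊕ ℤ/2 ⊕ ℤ/2

Derivation:
rank_ℚ(R)=3; free=3−3=0
SNF(R) diag = [2, 2, 2] → torsion [2, 2, 2]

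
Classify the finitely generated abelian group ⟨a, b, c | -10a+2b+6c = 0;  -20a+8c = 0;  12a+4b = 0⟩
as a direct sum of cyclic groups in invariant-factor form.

rank_ℚ(R)=3; free=3−3=0
SNF(R) diag = [2, 4, 4] → torsion [2, 4, 4]

Answer: M ≅ ℤ/2 ⊕ ℤ/4 ⊕ ℤ/4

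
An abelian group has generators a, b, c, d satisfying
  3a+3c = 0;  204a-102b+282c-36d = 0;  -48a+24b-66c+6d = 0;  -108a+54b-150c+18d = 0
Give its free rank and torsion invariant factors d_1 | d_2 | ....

rank_ℚ(R)=4; free=4−4=0
SNF(R) diag = [3, 6, 6, 6] → torsion [3, 6, 6, 6]

Answer: M ≅ ℤ/3 ⊕ ℤ/6 ⊕ ℤ/6 ⊕ ℤ/6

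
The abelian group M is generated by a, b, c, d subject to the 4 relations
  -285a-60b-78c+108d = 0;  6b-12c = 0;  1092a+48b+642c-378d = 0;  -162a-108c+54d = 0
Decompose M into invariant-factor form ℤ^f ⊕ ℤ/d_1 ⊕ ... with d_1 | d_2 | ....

Answer: M ≅ ℤ/3 ⊕ ℤ/6 ⊕ ℤ/18 ⊕ ℤ/54

Derivation:
rank_ℚ(R)=4; free=4−4=0
SNF(R) diag = [3, 6, 18, 54] → torsion [3, 6, 18, 54]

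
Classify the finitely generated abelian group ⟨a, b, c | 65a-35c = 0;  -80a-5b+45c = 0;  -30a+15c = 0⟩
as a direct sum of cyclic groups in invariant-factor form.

Answer: M ≅ ℤ/5 ⊕ ℤ/5 ⊕ ℤ/15

Derivation:
rank_ℚ(R)=3; free=3−3=0
SNF(R) diag = [5, 5, 15] → torsion [5, 5, 15]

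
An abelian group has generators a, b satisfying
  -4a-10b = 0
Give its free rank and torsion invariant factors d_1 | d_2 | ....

rank_ℚ(R)=1; free=2−1=1
SNF(R) diag = [2] → torsion [2]

Answer: M ≅ ℤ^1 ⊕ ℤ/2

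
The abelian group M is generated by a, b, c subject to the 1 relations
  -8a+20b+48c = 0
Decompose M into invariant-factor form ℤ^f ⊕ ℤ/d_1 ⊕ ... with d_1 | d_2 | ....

Answer: M ≅ ℤ^2 ⊕ ℤ/4

Derivation:
rank_ℚ(R)=1; free=3−1=2
SNF(R) diag = [4] → torsion [4]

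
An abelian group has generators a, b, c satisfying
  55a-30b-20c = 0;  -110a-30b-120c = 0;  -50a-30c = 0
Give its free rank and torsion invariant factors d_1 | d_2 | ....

Answer: M ≅ ℤ/5 ⊕ ℤ/10 ⊕ ℤ/30

Derivation:
rank_ℚ(R)=3; free=3−3=0
SNF(R) diag = [5, 10, 30] → torsion [5, 10, 30]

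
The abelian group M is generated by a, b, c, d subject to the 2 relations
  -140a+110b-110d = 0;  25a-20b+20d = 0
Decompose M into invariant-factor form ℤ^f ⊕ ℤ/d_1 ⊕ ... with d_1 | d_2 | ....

Answer: M ≅ ℤ^2 ⊕ ℤ/5 ⊕ ℤ/10

Derivation:
rank_ℚ(R)=2; free=4−2=2
SNF(R) diag = [5, 10] → torsion [5, 10]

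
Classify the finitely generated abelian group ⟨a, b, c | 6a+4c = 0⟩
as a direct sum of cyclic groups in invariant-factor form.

Answer: M ≅ ℤ^2 ⊕ ℤ/2

Derivation:
rank_ℚ(R)=1; free=3−1=2
SNF(R) diag = [2] → torsion [2]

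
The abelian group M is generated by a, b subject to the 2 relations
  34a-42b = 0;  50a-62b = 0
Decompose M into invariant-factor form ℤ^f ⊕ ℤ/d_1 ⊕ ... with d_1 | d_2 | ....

rank_ℚ(R)=2; free=2−2=0
SNF(R) diag = [2, 4] → torsion [2, 4]

Answer: M ≅ ℤ/2 ⊕ ℤ/4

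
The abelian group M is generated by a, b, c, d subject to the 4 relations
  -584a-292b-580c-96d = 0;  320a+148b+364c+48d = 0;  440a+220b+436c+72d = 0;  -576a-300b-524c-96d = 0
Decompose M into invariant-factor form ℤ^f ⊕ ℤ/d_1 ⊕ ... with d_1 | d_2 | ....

rank_ℚ(R)=4; free=4−4=0
SNF(R) diag = [4, 8, 24, 24] → torsion [4, 8, 24, 24]

Answer: M ≅ ℤ/4 ⊕ ℤ/8 ⊕ ℤ/24 ⊕ ℤ/24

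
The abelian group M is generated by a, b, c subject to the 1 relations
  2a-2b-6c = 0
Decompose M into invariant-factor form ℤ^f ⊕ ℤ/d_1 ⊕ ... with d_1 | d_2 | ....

Answer: M ≅ ℤ^2 ⊕ ℤ/2

Derivation:
rank_ℚ(R)=1; free=3−1=2
SNF(R) diag = [2] → torsion [2]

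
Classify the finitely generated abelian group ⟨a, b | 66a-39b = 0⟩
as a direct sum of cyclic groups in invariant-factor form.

Answer: M ≅ ℤ^1 ⊕ ℤ/3

Derivation:
rank_ℚ(R)=1; free=2−1=1
SNF(R) diag = [3] → torsion [3]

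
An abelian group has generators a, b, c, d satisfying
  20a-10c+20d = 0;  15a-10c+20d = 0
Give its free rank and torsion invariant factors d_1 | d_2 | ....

Answer: M ≅ ℤ^2 ⊕ ℤ/5 ⊕ ℤ/10

Derivation:
rank_ℚ(R)=2; free=4−2=2
SNF(R) diag = [5, 10] → torsion [5, 10]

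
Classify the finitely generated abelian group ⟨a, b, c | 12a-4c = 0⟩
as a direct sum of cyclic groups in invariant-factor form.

rank_ℚ(R)=1; free=3−1=2
SNF(R) diag = [4] → torsion [4]

Answer: M ≅ ℤ^2 ⊕ ℤ/4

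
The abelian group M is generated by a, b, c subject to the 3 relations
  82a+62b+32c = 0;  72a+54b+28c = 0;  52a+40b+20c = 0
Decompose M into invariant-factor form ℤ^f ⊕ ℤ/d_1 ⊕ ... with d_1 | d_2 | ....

rank_ℚ(R)=3; free=3−3=0
SNF(R) diag = [2, 2, 4] → torsion [2, 2, 4]

Answer: M ≅ ℤ/2 ⊕ ℤ/2 ⊕ ℤ/4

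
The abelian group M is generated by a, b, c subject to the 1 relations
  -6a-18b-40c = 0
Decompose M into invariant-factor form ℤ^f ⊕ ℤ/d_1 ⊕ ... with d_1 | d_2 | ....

Answer: M ≅ ℤ^2 ⊕ ℤ/2

Derivation:
rank_ℚ(R)=1; free=3−1=2
SNF(R) diag = [2] → torsion [2]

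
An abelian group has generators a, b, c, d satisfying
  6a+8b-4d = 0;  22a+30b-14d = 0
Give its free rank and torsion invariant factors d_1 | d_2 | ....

Answer: M ≅ ℤ^2 ⊕ ℤ/2 ⊕ ℤ/2

Derivation:
rank_ℚ(R)=2; free=4−2=2
SNF(R) diag = [2, 2] → torsion [2, 2]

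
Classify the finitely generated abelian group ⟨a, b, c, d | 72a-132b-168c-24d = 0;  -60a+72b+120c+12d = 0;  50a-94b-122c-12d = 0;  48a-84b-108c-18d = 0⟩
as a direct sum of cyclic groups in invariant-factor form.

Answer: M ≅ ℤ/2 ⊕ ℤ/6 ⊕ ℤ/12 ⊕ ℤ/36

Derivation:
rank_ℚ(R)=4; free=4−4=0
SNF(R) diag = [2, 6, 12, 36] → torsion [2, 6, 12, 36]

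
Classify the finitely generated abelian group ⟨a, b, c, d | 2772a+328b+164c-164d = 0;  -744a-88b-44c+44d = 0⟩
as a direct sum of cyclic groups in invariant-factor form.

rank_ℚ(R)=2; free=4−2=2
SNF(R) diag = [4, 12] → torsion [4, 12]

Answer: M ≅ ℤ^2 ⊕ ℤ/4 ⊕ ℤ/12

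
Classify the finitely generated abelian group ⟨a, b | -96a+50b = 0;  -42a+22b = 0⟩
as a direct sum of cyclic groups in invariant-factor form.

Answer: M ≅ ℤ/2 ⊕ ℤ/6

Derivation:
rank_ℚ(R)=2; free=2−2=0
SNF(R) diag = [2, 6] → torsion [2, 6]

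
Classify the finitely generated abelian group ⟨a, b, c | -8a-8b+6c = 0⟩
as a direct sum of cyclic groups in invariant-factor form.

Answer: M ≅ ℤ^2 ⊕ ℤ/2

Derivation:
rank_ℚ(R)=1; free=3−1=2
SNF(R) diag = [2] → torsion [2]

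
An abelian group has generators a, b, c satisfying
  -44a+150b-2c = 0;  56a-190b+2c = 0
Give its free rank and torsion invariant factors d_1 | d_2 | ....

rank_ℚ(R)=2; free=3−2=1
SNF(R) diag = [2, 4] → torsion [2, 4]

Answer: M ≅ ℤ^1 ⊕ ℤ/2 ⊕ ℤ/4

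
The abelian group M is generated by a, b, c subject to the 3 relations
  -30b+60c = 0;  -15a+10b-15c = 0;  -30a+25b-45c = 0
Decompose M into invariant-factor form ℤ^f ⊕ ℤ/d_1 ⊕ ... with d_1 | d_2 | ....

rank_ℚ(R)=3; free=3−3=0
SNF(R) diag = [5, 15, 30] → torsion [5, 15, 30]

Answer: M ≅ ℤ/5 ⊕ ℤ/15 ⊕ ℤ/30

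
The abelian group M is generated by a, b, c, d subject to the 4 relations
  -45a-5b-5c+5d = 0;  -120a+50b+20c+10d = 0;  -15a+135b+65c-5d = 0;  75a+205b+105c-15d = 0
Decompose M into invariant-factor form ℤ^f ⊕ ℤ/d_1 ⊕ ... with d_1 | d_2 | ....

rank_ℚ(R)=4; free=4−4=0
SNF(R) diag = [5, 10, 30, 30] → torsion [5, 10, 30, 30]

Answer: M ≅ ℤ/5 ⊕ ℤ/10 ⊕ ℤ/30 ⊕ ℤ/30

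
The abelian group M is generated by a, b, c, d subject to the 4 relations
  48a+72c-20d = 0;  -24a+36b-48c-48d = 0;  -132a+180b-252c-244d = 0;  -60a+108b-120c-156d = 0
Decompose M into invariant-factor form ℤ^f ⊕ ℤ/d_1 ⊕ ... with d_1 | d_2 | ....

Answer: M ≅ ℤ/4 ⊕ ℤ/12 ⊕ ℤ/12 ⊕ ℤ/36

Derivation:
rank_ℚ(R)=4; free=4−4=0
SNF(R) diag = [4, 12, 12, 36] → torsion [4, 12, 12, 36]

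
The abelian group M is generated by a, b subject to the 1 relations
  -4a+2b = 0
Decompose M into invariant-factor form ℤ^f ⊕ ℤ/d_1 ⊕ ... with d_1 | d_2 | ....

Answer: M ≅ ℤ^1 ⊕ ℤ/2

Derivation:
rank_ℚ(R)=1; free=2−1=1
SNF(R) diag = [2] → torsion [2]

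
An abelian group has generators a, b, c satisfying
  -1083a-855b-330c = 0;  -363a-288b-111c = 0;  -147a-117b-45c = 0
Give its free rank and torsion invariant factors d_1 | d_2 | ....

Answer: M ≅ ℤ/3 ⊕ ℤ/3 ⊕ ℤ/9

Derivation:
rank_ℚ(R)=3; free=3−3=0
SNF(R) diag = [3, 3, 9] → torsion [3, 3, 9]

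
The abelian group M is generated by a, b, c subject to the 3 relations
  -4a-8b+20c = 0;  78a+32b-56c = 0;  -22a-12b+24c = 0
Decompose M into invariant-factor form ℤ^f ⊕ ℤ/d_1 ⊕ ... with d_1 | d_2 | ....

rank_ℚ(R)=3; free=3−3=0
SNF(R) diag = [2, 4, 12] → torsion [2, 4, 12]

Answer: M ≅ ℤ/2 ⊕ ℤ/4 ⊕ ℤ/12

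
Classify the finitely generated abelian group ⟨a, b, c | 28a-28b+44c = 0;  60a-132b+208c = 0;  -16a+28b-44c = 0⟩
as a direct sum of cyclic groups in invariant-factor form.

rank_ℚ(R)=3; free=3−3=0
SNF(R) diag = [4, 4, 12] → torsion [4, 4, 12]

Answer: M ≅ ℤ/4 ⊕ ℤ/4 ⊕ ℤ/12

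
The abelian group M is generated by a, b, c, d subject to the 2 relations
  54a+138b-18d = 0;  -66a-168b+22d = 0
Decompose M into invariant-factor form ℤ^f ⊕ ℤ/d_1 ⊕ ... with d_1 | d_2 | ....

rank_ℚ(R)=2; free=4−2=2
SNF(R) diag = [2, 6] → torsion [2, 6]

Answer: M ≅ ℤ^2 ⊕ ℤ/2 ⊕ ℤ/6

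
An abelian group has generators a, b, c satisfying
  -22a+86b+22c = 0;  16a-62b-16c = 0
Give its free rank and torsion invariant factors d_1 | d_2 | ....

Answer: M ≅ ℤ^1 ⊕ ℤ/2 ⊕ ℤ/6

Derivation:
rank_ℚ(R)=2; free=3−2=1
SNF(R) diag = [2, 6] → torsion [2, 6]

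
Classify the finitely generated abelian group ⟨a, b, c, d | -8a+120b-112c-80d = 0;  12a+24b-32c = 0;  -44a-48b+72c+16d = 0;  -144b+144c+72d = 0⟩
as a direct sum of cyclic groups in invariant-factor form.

Answer: M ≅ ℤ/4 ⊕ ℤ/8 ⊕ ℤ/24 ⊕ ℤ/72

Derivation:
rank_ℚ(R)=4; free=4−4=0
SNF(R) diag = [4, 8, 24, 72] → torsion [4, 8, 24, 72]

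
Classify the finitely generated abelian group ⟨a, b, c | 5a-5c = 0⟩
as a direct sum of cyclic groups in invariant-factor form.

rank_ℚ(R)=1; free=3−1=2
SNF(R) diag = [5] → torsion [5]

Answer: M ≅ ℤ^2 ⊕ ℤ/5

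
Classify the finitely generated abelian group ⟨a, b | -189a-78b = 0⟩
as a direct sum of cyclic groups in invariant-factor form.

rank_ℚ(R)=1; free=2−1=1
SNF(R) diag = [3] → torsion [3]

Answer: M ≅ ℤ^1 ⊕ ℤ/3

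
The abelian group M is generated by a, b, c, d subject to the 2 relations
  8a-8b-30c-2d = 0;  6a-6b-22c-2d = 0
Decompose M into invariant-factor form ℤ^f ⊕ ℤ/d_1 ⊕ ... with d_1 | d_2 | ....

rank_ℚ(R)=2; free=4−2=2
SNF(R) diag = [2, 2] → torsion [2, 2]

Answer: M ≅ ℤ^2 ⊕ ℤ/2 ⊕ ℤ/2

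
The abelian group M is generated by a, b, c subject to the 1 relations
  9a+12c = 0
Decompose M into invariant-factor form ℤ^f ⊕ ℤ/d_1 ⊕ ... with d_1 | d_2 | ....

Answer: M ≅ ℤ^2 ⊕ ℤ/3

Derivation:
rank_ℚ(R)=1; free=3−1=2
SNF(R) diag = [3] → torsion [3]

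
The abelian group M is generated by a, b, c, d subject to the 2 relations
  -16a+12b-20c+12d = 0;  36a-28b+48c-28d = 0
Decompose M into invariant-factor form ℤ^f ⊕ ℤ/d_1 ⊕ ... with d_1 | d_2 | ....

rank_ℚ(R)=2; free=4−2=2
SNF(R) diag = [4, 4] → torsion [4, 4]

Answer: M ≅ ℤ^2 ⊕ ℤ/4 ⊕ ℤ/4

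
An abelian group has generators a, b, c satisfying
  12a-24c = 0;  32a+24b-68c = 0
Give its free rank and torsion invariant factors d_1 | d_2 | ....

Answer: M ≅ ℤ^1 ⊕ ℤ/4 ⊕ ℤ/12

Derivation:
rank_ℚ(R)=2; free=3−2=1
SNF(R) diag = [4, 12] → torsion [4, 12]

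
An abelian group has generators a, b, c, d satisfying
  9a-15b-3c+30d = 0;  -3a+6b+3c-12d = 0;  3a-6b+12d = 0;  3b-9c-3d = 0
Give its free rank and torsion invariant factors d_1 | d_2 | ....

Answer: M ≅ ℤ/3 ⊕ ℤ/3 ⊕ ℤ/3 ⊕ ℤ/3

Derivation:
rank_ℚ(R)=4; free=4−4=0
SNF(R) diag = [3, 3, 3, 3] → torsion [3, 3, 3, 3]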